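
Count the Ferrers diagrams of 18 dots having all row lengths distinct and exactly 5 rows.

3

They are:
8 + 4 + 3 + 2 + 1
7 + 5 + 3 + 2 + 1
6 + 5 + 4 + 2 + 1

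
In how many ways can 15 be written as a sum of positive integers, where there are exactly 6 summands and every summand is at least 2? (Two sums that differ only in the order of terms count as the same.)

Enumerating:
2, 2, 2, 2, 2, 5
2, 2, 2, 2, 3, 4
2, 2, 2, 3, 3, 3

3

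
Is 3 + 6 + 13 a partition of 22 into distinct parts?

The parts sum to 22, and the condition 'all summands are distinct' holds.

Yes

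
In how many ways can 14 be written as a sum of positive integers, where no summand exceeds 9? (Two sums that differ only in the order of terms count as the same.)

123

There are 123 such partitions.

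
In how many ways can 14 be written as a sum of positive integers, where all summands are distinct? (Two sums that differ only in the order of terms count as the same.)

22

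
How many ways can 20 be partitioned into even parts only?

42

A partial list (first 12 by largest part):
20
18, 2
16, 4
16, 2, 2
14, 6
14, 4, 2
14, 2, 2, 2
12, 8
12, 6, 2
12, 4, 4
12, 4, 2, 2
12, 2, 2, 2, 2
…and 30 more, for 42 total.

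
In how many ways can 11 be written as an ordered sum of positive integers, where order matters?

The number of compositions of n is 2^(n−1); here 2^10 = 1024.

1024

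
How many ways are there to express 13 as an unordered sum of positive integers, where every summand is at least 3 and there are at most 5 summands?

10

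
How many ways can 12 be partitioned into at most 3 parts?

Enumerating:
12
11, 1
10, 2
10, 1, 1
9, 3
9, 2, 1
8, 4
8, 3, 1
8, 2, 2
7, 5
7, 4, 1
7, 3, 2
6, 6
6, 5, 1
6, 4, 2
6, 3, 3
5, 5, 2
5, 4, 3
4, 4, 4

19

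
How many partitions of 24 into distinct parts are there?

Systematic enumeration (by largest part, then next-largest, …) yields 122.

122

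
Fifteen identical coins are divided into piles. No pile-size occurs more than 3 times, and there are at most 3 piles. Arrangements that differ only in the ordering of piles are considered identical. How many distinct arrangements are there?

There are too many to list fully; the first 12 (by largest part) are:
15
1 + 14
2 + 13
1 + 1 + 13
3 + 12
1 + 2 + 12
4 + 11
1 + 3 + 11
2 + 2 + 11
5 + 10
1 + 4 + 10
2 + 3 + 10
…and 15 more, for 27 total.

27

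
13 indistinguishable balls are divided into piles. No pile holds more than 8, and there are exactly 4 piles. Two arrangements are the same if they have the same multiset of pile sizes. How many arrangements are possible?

16

They are:
1+1+3+8
1+2+2+8
1+1+4+7
1+2+3+7
2+2+2+7
1+1+5+6
1+2+4+6
1+3+3+6
2+2+3+6
1+2+5+5
1+3+4+5
2+2+4+5
2+3+3+5
1+4+4+4
2+3+4+4
3+3+3+4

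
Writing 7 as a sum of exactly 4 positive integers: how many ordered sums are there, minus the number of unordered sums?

Compositions: C(6,3) = 20.
Partitions of 7 into exactly 4 parts: 3.
Difference: 20 − 3 = 17.

17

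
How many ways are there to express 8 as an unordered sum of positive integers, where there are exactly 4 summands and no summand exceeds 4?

They are:
1, 1, 2, 4
1, 1, 3, 3
1, 2, 2, 3
2, 2, 2, 2

4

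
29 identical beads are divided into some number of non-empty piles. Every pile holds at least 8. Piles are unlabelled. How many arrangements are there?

Enumerating:
29
21 + 8
20 + 9
19 + 10
18 + 11
17 + 12
16 + 13
15 + 14
13 + 8 + 8
12 + 9 + 8
11 + 10 + 8
11 + 9 + 9
10 + 10 + 9
Counting gives 13.

13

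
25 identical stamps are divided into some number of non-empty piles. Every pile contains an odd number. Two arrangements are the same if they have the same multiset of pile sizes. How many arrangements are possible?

Systematic enumeration (by largest part, then next-largest, …) yields 142.

142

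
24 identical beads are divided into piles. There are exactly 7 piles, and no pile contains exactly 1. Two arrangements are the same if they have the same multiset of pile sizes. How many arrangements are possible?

A partial list (first 12 by largest part):
2+2+2+2+2+2+12
2+2+2+2+2+3+11
2+2+2+2+2+4+10
2+2+2+2+3+3+10
2+2+2+2+2+5+9
2+2+2+2+3+4+9
2+2+2+3+3+3+9
2+2+2+2+2+6+8
2+2+2+2+3+5+8
2+2+2+2+4+4+8
2+2+2+3+3+4+8
2+2+3+3+3+3+8
…and 26 more, for 38 total.

38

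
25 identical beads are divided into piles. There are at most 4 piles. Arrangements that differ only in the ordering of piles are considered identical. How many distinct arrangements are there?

Counting exhaustively, 185 partitions satisfy the conditions.

185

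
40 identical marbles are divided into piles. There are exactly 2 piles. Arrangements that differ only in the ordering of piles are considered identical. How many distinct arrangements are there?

20

Listing the qualifying partitions of 40:
39+1
38+2
37+3
36+4
35+5
34+6
33+7
32+8
31+9
30+10
29+11
28+12
27+13
26+14
25+15
24+16
23+17
22+18
21+19
20+20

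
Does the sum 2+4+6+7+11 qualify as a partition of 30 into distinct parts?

The parts sum to 30, and the condition 'all summands are distinct' holds.

Yes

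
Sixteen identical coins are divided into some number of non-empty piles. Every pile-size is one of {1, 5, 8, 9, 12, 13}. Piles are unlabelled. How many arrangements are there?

11

Enumerating:
1 + 1 + 1 + 13
1 + 1 + 1 + 1 + 12
1 + 1 + 5 + 9
1 + 1 + 1 + 1 + 1 + 1 + 1 + 9
8 + 8
1 + 1 + 1 + 5 + 8
1 + 1 + 1 + 1 + 1 + 1 + 1 + 1 + 8
1 + 5 + 5 + 5
1 + 1 + 1 + 1 + 1 + 1 + 5 + 5
1 + 1 + 1 + 1 + 1 + 1 + 1 + 1 + 1 + 1 + 1 + 5
1 + 1 + 1 + 1 + 1 + 1 + 1 + 1 + 1 + 1 + 1 + 1 + 1 + 1 + 1 + 1
Counting gives 11.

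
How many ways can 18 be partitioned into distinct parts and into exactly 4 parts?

Listing the qualifying partitions of 18:
12+3+2+1
11+4+2+1
10+5+2+1
10+4+3+1
9+6+2+1
9+5+3+1
9+4+3+2
8+7+2+1
8+6+3+1
8+5+4+1
8+5+3+2
7+6+4+1
7+6+3+2
7+5+4+2
6+5+4+3
Counting gives 15.

15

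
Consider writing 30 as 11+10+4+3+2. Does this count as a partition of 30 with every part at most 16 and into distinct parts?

The parts sum to 30, and the condition 'no summand exceeds 16' holds; the condition 'all summands are distinct' holds.

Yes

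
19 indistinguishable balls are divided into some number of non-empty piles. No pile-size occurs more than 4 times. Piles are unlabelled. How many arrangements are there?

Counting exhaustively, 325 partitions satisfy the conditions.

325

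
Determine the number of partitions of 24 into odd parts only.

Systematic enumeration (by largest part, then next-largest, …) yields 122.

122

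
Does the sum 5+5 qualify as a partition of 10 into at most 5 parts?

The parts sum to 10, and the condition 'there are at most 5 summands' holds.

Yes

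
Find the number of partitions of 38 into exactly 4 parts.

411

There are 411 such partitions.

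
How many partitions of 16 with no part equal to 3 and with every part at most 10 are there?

A full systematic count gives 115.

115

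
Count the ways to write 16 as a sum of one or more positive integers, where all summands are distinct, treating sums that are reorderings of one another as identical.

32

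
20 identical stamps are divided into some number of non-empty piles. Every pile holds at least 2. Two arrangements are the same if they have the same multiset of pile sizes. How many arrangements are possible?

137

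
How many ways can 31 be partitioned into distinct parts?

Systematic enumeration (by largest part, then next-largest, …) yields 340.

340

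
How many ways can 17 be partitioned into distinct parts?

A partial list (first 12 by largest part):
17
16, 1
15, 2
14, 3
14, 2, 1
13, 4
13, 3, 1
12, 5
12, 4, 1
12, 3, 2
11, 6
11, 5, 1
…and 26 more, for 38 total.

38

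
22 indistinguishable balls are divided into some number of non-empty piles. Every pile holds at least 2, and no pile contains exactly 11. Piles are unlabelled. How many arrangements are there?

196

Enumerating by decreasing first part gives 196 partitions in all.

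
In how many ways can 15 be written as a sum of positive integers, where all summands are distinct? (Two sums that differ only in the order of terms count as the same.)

27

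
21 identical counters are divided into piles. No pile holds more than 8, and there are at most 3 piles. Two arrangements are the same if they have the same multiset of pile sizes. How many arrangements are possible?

3

They are:
8 + 8 + 5
8 + 7 + 6
7 + 7 + 7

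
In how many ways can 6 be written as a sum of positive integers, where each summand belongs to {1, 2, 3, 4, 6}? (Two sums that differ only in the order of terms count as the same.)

10

They are:
6
4 + 2
4 + 1 + 1
3 + 3
3 + 2 + 1
3 + 1 + 1 + 1
2 + 2 + 2
2 + 2 + 1 + 1
2 + 1 + 1 + 1 + 1
1 + 1 + 1 + 1 + 1 + 1
Counting gives 10.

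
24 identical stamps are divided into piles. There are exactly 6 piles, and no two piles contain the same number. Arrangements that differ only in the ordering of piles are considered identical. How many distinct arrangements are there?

Listing the qualifying partitions of 24:
9 + 5 + 4 + 3 + 2 + 1
8 + 6 + 4 + 3 + 2 + 1
7 + 6 + 5 + 3 + 2 + 1
That's 3 in total.

3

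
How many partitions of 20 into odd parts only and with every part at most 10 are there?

A partial list (first 12 by largest part):
1+1+9+9
1+3+7+9
1+1+1+1+7+9
1+5+5+9
3+3+5+9
1+1+1+3+5+9
1+1+1+1+1+1+5+9
1+1+3+3+3+9
1+1+1+1+1+3+3+9
1+1+1+1+1+1+1+1+3+9
1+1+1+1+1+1+1+1+1+1+1+9
1+5+7+7
…and 33 more, for 45 total.

45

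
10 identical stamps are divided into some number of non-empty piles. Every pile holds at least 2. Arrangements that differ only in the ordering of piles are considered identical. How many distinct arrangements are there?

12

Enumerating:
10
2+8
3+7
4+6
2+2+6
5+5
2+3+5
2+4+4
3+3+4
2+2+2+4
2+2+3+3
2+2+2+2+2
Counting gives 12.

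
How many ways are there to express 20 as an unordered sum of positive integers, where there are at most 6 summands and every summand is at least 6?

8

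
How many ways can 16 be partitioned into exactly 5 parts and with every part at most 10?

35

A partial list (first 12 by largest part):
10+3+1+1+1
10+2+2+1+1
9+4+1+1+1
9+3+2+1+1
9+2+2+2+1
8+5+1+1+1
8+4+2+1+1
8+3+3+1+1
8+3+2+2+1
8+2+2+2+2
7+6+1+1+1
7+5+2+1+1
…and 23 more, for 35 total.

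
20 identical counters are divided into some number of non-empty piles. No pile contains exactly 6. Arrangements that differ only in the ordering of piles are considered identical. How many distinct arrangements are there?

492

Direct enumeration gives 492 partitions.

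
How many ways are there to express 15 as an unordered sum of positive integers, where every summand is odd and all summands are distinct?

4

Listing the qualifying partitions of 15:
15
11+3+1
9+5+1
7+5+3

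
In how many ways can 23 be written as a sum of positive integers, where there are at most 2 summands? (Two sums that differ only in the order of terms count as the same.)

Enumerating:
23
22 + 1
21 + 2
20 + 3
19 + 4
18 + 5
17 + 6
16 + 7
15 + 8
14 + 9
13 + 10
12 + 11
That's 12 in total.

12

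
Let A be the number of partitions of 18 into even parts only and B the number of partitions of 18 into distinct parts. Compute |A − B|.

Partitions of 18 into even parts only: 30.
Partitions of 18 into distinct parts: 46.
|30 − 46| = 16.

16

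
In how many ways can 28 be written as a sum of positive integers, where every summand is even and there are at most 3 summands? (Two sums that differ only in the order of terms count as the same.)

24

They are:
28
2+26
4+24
2+2+24
6+22
2+4+22
8+20
2+6+20
4+4+20
10+18
2+8+18
4+6+18
12+16
2+10+16
4+8+16
6+6+16
14+14
2+12+14
4+10+14
6+8+14
4+12+12
6+10+12
8+8+12
8+10+10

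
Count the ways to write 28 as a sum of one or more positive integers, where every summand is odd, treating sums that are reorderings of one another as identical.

222

There are 222 such partitions.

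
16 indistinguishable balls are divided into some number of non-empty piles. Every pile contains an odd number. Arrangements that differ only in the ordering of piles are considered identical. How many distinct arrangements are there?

32

A partial list (first 12 by largest part):
15, 1
13, 3
13, 1, 1, 1
11, 5
11, 3, 1, 1
11, 1, 1, 1, 1, 1
9, 7
9, 5, 1, 1
9, 3, 3, 1
9, 3, 1, 1, 1, 1
9, 1, 1, 1, 1, 1, 1, 1
7, 7, 1, 1
…and 20 more, for 32 total.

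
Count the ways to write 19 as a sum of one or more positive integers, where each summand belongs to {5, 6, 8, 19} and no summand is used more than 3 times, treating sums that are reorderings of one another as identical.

2

The partitions of 19 that satisfy the conditions:
19
8,6,5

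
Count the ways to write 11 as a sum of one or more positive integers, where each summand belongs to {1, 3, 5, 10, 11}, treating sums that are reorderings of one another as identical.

10

Enumerating:
11
10,1
5,5,1
5,3,3
5,3,1,1,1
5,1,1,1,1,1,1
3,3,3,1,1
3,3,1,1,1,1,1
3,1,1,1,1,1,1,1,1
1,1,1,1,1,1,1,1,1,1,1
Counting gives 10.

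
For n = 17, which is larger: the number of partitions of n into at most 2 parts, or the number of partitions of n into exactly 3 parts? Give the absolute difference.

Partitions of 17 into at most 2 parts: 9.
Partitions of 17 into exactly 3 parts: 24.
|9 − 24| = 15.

15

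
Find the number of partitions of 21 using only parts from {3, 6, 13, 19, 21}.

5

Enumerating:
21
6 + 6 + 6 + 3
6 + 6 + 3 + 3 + 3
6 + 3 + 3 + 3 + 3 + 3
3 + 3 + 3 + 3 + 3 + 3 + 3
That's 5 in total.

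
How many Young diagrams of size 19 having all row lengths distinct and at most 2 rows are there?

The partitions of 19 that satisfy the conditions:
19
18 + 1
17 + 2
16 + 3
15 + 4
14 + 5
13 + 6
12 + 7
11 + 8
10 + 9
That's 10 in total.

10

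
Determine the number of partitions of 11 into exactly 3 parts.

10

The partitions of 11 that satisfy the conditions:
9, 1, 1
8, 2, 1
7, 3, 1
7, 2, 2
6, 4, 1
6, 3, 2
5, 5, 1
5, 4, 2
5, 3, 3
4, 4, 3
Counting gives 10.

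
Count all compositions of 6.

32

The number of compositions of n is 2^(n−1); here 2^5 = 32.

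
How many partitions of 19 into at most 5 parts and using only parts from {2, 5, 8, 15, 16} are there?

They are:
15+2+2
8+5+2+2+2
5+5+5+2+2
Counting gives 3.

3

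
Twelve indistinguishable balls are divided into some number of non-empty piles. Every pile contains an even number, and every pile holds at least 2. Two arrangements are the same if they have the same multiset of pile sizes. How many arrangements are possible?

11

Listing the qualifying partitions of 12:
12
10, 2
8, 4
8, 2, 2
6, 6
6, 4, 2
6, 2, 2, 2
4, 4, 4
4, 4, 2, 2
4, 2, 2, 2, 2
2, 2, 2, 2, 2, 2
That's 11 in total.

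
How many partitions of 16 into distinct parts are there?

32

There are too many to list fully; the first 12 (by largest part) are:
16
15, 1
14, 2
13, 3
13, 2, 1
12, 4
12, 3, 1
11, 5
11, 4, 1
11, 3, 2
10, 6
10, 5, 1
…and 20 more, for 32 total.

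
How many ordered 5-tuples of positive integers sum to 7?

15

By stars and bars with positive parts, the count is C(6,4) = 15.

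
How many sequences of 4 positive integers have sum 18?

By stars and bars with positive parts, the count is C(17,3) = 680.

680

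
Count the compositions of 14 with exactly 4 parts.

A composition of 14 into 4 positive parts is chosen by placing 3 dividers among the 13 gaps between 14 units: C(13,3) = 286.

286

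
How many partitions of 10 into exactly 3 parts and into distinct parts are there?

4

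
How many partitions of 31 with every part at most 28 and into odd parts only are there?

338

Enumerating by decreasing first part gives 338 partitions in all.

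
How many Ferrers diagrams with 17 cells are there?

Systematic enumeration (by largest part, then next-largest, …) yields 297.

297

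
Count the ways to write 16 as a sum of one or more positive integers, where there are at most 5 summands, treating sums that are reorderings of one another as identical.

A full systematic count gives 101.

101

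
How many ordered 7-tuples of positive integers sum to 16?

Equivalently, choose which 6 of the 15 gaps become plus signs: C(15,6) = 5005.

5005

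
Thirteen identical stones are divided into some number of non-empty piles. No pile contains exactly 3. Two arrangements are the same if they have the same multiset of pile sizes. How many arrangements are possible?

A partial list (first 12 by largest part):
13
12, 1
11, 2
11, 1, 1
10, 2, 1
10, 1, 1, 1
9, 4
9, 2, 2
9, 2, 1, 1
9, 1, 1, 1, 1
8, 5
8, 4, 1
…and 47 more, for 59 total.

59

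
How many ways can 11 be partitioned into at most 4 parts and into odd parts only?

5

The partitions of 11 that satisfy the conditions:
11
9+1+1
7+3+1
5+5+1
5+3+3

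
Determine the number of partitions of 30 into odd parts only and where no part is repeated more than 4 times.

135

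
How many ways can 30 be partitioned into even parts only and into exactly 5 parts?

There are too many to list fully; the first 12 (by largest part) are:
22+2+2+2+2
20+4+2+2+2
18+6+2+2+2
18+4+4+2+2
16+8+2+2+2
16+6+4+2+2
16+4+4+4+2
14+10+2+2+2
14+8+4+2+2
14+6+6+2+2
14+6+4+4+2
14+4+4+4+4
…and 18 more, for 30 total.

30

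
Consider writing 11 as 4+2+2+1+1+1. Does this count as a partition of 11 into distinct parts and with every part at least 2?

No

The parts sum to 11, and the condition 'all summands are distinct' is violated.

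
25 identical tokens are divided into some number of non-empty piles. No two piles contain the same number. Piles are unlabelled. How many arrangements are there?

Systematic enumeration (by largest part, then next-largest, …) yields 142.

142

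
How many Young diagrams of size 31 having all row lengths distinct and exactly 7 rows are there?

Listing the qualifying partitions of 31:
1,2,3,4,5,6,10
1,2,3,4,5,7,9
1,2,3,4,6,7,8

3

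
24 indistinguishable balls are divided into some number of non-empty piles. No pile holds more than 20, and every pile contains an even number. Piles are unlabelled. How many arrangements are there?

75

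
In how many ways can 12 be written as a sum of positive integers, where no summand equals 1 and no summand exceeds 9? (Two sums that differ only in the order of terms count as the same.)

19

Enumerating:
9+3
8+4
8+2+2
7+5
7+3+2
6+6
6+4+2
6+3+3
6+2+2+2
5+5+2
5+4+3
5+3+2+2
4+4+4
4+4+2+2
4+3+3+2
4+2+2+2+2
3+3+3+3
3+3+2+2+2
2+2+2+2+2+2
That's 19 in total.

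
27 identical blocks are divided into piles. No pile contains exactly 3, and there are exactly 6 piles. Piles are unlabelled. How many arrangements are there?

167

Systematic enumeration (by largest part, then next-largest, …) yields 167.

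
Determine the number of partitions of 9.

30

A partial list (first 12 by largest part):
9
8 + 1
7 + 2
7 + 1 + 1
6 + 3
6 + 2 + 1
6 + 1 + 1 + 1
5 + 4
5 + 3 + 1
5 + 2 + 2
5 + 2 + 1 + 1
5 + 1 + 1 + 1 + 1
…and 18 more, for 30 total.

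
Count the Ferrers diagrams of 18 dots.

Enumerating by decreasing first part gives 385 partitions in all.

385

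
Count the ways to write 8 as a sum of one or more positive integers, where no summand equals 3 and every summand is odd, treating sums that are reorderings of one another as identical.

3

Listing the qualifying partitions of 8:
7 + 1
5 + 1 + 1 + 1
1 + 1 + 1 + 1 + 1 + 1 + 1 + 1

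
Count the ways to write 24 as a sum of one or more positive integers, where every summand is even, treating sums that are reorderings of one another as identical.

77

There are 77 such partitions.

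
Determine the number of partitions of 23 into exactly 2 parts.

The partitions of 23 that satisfy the conditions:
1 + 22
2 + 21
3 + 20
4 + 19
5 + 18
6 + 17
7 + 16
8 + 15
9 + 14
10 + 13
11 + 12

11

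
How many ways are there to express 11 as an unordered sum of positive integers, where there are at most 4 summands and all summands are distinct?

12

The partitions of 11 that satisfy the conditions:
11
10 + 1
9 + 2
8 + 3
8 + 2 + 1
7 + 4
7 + 3 + 1
6 + 5
6 + 4 + 1
6 + 3 + 2
5 + 4 + 2
5 + 3 + 2 + 1
Counting gives 12.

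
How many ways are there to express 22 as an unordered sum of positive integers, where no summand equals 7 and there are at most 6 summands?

307

Counting exhaustively, 307 partitions satisfy the conditions.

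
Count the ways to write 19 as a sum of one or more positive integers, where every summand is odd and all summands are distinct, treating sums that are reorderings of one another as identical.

They are:
19
1,3,15
1,5,13
1,7,11
3,5,11
3,7,9
That's 6 in total.

6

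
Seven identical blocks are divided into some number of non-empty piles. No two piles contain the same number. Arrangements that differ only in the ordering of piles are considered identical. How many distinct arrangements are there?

5

The partitions of 7 that satisfy the conditions:
7
6, 1
5, 2
4, 3
4, 2, 1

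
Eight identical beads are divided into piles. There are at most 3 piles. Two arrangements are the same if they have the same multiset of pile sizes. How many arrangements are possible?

10

The partitions of 8 that satisfy the conditions:
8
7,1
6,2
6,1,1
5,3
5,2,1
4,4
4,3,1
4,2,2
3,3,2
Counting gives 10.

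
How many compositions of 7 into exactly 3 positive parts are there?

15

A composition of 7 into 3 positive parts is chosen by placing 2 dividers among the 6 gaps between 7 units: C(6,2) = 15.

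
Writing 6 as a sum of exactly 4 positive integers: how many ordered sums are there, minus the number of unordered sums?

8

Compositions: C(5,3) = 10.
Unordered (partitions into 4 parts): 2.
Difference: 10 − 2 = 8.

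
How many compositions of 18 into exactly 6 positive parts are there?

Place 5 bars in the 17 internal gaps of a row of 18 dots: C(17,5) = 6188.

6188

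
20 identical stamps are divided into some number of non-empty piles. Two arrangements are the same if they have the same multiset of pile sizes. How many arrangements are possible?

627

Enumerating by decreasing first part gives 627 partitions in all.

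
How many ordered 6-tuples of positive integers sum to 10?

126

Equivalently, choose which 5 of the 9 gaps become plus signs: C(9,5) = 126.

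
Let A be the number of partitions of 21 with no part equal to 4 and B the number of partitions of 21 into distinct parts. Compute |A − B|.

419

Partitions of 21 with no part equal to 4: 495.
Partitions of 21 into distinct parts: 76.
|495 − 76| = 419.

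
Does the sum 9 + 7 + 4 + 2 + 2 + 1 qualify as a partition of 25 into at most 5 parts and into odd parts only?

The parts sum to 25, and the condition 'there are at most 5 summands' is violated.

No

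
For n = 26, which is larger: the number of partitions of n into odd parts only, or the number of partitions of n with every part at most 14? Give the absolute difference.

2076

Partitions of 26 into odd parts only: 165.
Partitions of 26 with every part at most 14: 2241.
|165 − 2241| = 2076.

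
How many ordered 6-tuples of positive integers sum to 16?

3003

A composition of 16 into 6 positive parts is chosen by placing 5 dividers among the 15 gaps between 16 units: C(15,5) = 3003.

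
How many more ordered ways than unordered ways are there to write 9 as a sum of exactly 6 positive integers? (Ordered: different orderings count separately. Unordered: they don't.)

Compositions: C(8,5) = 56.
Partitions of 9 into exactly 6 parts: 3.
Difference: 56 − 3 = 53.

53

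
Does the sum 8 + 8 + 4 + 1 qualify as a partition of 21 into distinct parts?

The parts sum to 21, and the condition 'all summands are distinct' is violated.

No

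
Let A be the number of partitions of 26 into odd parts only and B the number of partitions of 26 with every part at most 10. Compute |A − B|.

Partitions of 26 into odd parts only: 165.
Partitions of 26 with every part at most 10: 1761.
|165 − 1761| = 1596.

1596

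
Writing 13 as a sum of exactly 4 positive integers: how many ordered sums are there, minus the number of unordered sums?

Ordered (compositions into 4 parts): C(12,3) = 220.
Partitions of 13 into exactly 4 parts: 18.
Difference: 220 − 18 = 202.

202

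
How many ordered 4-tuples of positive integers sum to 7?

20

Place 3 bars in the 6 internal gaps of a row of 7 dots: C(6,3) = 20.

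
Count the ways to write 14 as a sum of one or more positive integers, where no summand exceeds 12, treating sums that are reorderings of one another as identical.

Systematic enumeration (by largest part, then next-largest, …) yields 133.

133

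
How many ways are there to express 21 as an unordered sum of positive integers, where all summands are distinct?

76

Counting exhaustively, 76 partitions satisfy the conditions.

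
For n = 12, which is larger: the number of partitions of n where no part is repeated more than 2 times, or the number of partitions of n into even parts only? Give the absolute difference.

25

Partitions of 12 where no part is repeated more than 2 times: 36.
Partitions of 12 into even parts only: 11.
|36 − 11| = 25.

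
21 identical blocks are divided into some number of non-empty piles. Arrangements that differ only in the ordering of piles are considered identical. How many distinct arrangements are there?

Direct enumeration gives 792 partitions.

792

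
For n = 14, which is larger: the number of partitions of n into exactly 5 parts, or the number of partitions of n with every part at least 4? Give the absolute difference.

16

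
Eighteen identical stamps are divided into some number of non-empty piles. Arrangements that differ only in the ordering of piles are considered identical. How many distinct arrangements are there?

There are 385 such partitions.

385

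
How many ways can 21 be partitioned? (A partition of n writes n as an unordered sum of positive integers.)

A full systematic count gives 792.

792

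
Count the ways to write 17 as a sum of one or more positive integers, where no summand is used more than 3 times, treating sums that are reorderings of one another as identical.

166

There are 166 such partitions.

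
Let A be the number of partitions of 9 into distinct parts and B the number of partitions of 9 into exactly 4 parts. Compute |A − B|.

Partitions of 9 into distinct parts: 8.
Partitions of 9 into exactly 4 parts: 6.
|8 − 6| = 2.

2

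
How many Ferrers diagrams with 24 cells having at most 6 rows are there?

532

Counting exhaustively, 532 partitions satisfy the conditions.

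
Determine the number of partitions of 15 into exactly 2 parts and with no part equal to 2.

6

The partitions of 15 that satisfy the conditions:
1+14
3+12
4+11
5+10
6+9
7+8
Counting gives 6.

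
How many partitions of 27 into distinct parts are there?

A full systematic count gives 192.

192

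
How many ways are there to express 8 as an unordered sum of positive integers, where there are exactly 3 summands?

5

The partitions of 8 that satisfy the conditions:
1,1,6
1,2,5
1,3,4
2,2,4
2,3,3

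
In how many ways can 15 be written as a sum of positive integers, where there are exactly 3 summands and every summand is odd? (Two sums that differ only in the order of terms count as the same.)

7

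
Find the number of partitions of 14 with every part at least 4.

Listing the qualifying partitions of 14:
14
10 + 4
9 + 5
8 + 6
7 + 7
6 + 4 + 4
5 + 5 + 4
That's 7 in total.

7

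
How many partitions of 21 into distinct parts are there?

76

Direct enumeration gives 76 partitions.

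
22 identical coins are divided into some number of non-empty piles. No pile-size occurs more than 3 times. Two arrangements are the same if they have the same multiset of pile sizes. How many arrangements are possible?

484

Counting exhaustively, 484 partitions satisfy the conditions.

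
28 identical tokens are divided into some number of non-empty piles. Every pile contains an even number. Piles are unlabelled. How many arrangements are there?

There are 135 such partitions.

135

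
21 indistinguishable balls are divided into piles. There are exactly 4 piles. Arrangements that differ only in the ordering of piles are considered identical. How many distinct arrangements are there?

72

There are 72 such partitions.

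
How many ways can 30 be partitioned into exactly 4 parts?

206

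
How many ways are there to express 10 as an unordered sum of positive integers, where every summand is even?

Listing the qualifying partitions of 10:
10
8+2
6+4
6+2+2
4+4+2
4+2+2+2
2+2+2+2+2
That's 7 in total.

7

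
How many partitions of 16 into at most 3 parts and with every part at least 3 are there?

15

Enumerating:
16
13, 3
12, 4
11, 5
10, 6
10, 3, 3
9, 7
9, 4, 3
8, 8
8, 5, 3
8, 4, 4
7, 6, 3
7, 5, 4
6, 6, 4
6, 5, 5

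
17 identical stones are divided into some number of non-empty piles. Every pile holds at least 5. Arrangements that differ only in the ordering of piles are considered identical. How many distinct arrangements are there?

7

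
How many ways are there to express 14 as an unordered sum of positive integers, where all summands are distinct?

22

The partitions of 14 that satisfy the conditions:
14
13+1
12+2
11+3
11+2+1
10+4
10+3+1
9+5
9+4+1
9+3+2
8+6
8+5+1
8+4+2
8+3+2+1
7+6+1
7+5+2
7+4+3
7+4+2+1
6+5+3
6+5+2+1
6+4+3+1
5+4+3+2
That's 22 in total.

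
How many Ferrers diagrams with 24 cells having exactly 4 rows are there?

108

There are 108 such partitions.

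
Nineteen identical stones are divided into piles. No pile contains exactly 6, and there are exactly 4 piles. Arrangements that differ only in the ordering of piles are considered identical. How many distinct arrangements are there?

There are too many to list fully; the first 12 (by largest part) are:
16+1+1+1
15+2+1+1
14+3+1+1
14+2+2+1
13+4+1+1
13+3+2+1
13+2+2+2
12+5+1+1
12+4+2+1
12+3+3+1
12+3+2+2
11+5+2+1
…and 28 more, for 40 total.

40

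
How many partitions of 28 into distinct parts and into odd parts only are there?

The partitions of 28 that satisfy the conditions:
1+27
3+25
5+23
7+21
9+19
1+3+5+19
11+17
1+3+7+17
13+15
1+3+9+15
1+5+7+15
1+3+11+13
1+5+9+13
3+5+7+13
1+7+9+11
3+5+9+11
That's 16 in total.

16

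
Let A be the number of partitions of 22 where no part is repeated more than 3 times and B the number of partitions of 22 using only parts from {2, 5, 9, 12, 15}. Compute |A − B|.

476

Partitions of 22 where no part is repeated more than 3 times: 484.
Partitions of 22 using only parts from {2, 5, 9, 12, 15}: 8.
|484 − 8| = 476.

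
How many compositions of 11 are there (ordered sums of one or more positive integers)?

1024

There are 10 gaps and each independently is a cut or not, giving 2^10 = 1024.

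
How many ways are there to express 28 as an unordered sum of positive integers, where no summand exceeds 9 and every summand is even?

47

There are too many to list fully; the first 12 (by largest part) are:
8 + 8 + 8 + 4
8 + 8 + 8 + 2 + 2
8 + 8 + 6 + 6
8 + 8 + 6 + 4 + 2
8 + 8 + 6 + 2 + 2 + 2
8 + 8 + 4 + 4 + 4
8 + 8 + 4 + 4 + 2 + 2
8 + 8 + 4 + 2 + 2 + 2 + 2
8 + 8 + 2 + 2 + 2 + 2 + 2 + 2
8 + 6 + 6 + 6 + 2
8 + 6 + 6 + 4 + 4
8 + 6 + 6 + 4 + 2 + 2
…and 35 more, for 47 total.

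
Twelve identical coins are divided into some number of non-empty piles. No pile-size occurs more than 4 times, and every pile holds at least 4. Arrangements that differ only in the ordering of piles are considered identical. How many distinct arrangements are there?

5

They are:
12
8,4
7,5
6,6
4,4,4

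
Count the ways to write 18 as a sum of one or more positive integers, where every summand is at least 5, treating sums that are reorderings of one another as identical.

9

Listing the qualifying partitions of 18:
18
13 + 5
12 + 6
11 + 7
10 + 8
9 + 9
8 + 5 + 5
7 + 6 + 5
6 + 6 + 6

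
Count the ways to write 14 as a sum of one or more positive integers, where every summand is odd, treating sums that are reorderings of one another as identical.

Listing the qualifying partitions of 14:
13 + 1
11 + 3
11 + 1 + 1 + 1
9 + 5
9 + 3 + 1 + 1
9 + 1 + 1 + 1 + 1 + 1
7 + 7
7 + 5 + 1 + 1
7 + 3 + 3 + 1
7 + 3 + 1 + 1 + 1 + 1
7 + 1 + 1 + 1 + 1 + 1 + 1 + 1
5 + 5 + 3 + 1
5 + 5 + 1 + 1 + 1 + 1
5 + 3 + 3 + 3
5 + 3 + 3 + 1 + 1 + 1
5 + 3 + 1 + 1 + 1 + 1 + 1 + 1
5 + 1 + 1 + 1 + 1 + 1 + 1 + 1 + 1 + 1
3 + 3 + 3 + 3 + 1 + 1
3 + 3 + 3 + 1 + 1 + 1 + 1 + 1
3 + 3 + 1 + 1 + 1 + 1 + 1 + 1 + 1 + 1
3 + 1 + 1 + 1 + 1 + 1 + 1 + 1 + 1 + 1 + 1 + 1
1 + 1 + 1 + 1 + 1 + 1 + 1 + 1 + 1 + 1 + 1 + 1 + 1 + 1
That's 22 in total.

22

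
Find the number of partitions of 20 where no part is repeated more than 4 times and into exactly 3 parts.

33

There are too many to list fully; the first 12 (by largest part) are:
1 + 1 + 18
1 + 2 + 17
1 + 3 + 16
2 + 2 + 16
1 + 4 + 15
2 + 3 + 15
1 + 5 + 14
2 + 4 + 14
3 + 3 + 14
1 + 6 + 13
2 + 5 + 13
3 + 4 + 13
…and 21 more, for 33 total.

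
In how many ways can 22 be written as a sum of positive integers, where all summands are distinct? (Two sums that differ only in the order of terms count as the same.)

89

Systematic enumeration (by largest part, then next-largest, …) yields 89.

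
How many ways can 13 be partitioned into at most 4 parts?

39

A partial list (first 12 by largest part):
13
1, 12
2, 11
1, 1, 11
3, 10
1, 2, 10
1, 1, 1, 10
4, 9
1, 3, 9
2, 2, 9
1, 1, 2, 9
5, 8
…and 27 more, for 39 total.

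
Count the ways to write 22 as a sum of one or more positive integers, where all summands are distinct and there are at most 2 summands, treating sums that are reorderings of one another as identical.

The partitions of 22 that satisfy the conditions:
22
21, 1
20, 2
19, 3
18, 4
17, 5
16, 6
15, 7
14, 8
13, 9
12, 10

11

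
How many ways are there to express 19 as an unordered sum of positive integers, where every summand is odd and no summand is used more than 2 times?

The partitions of 19 that satisfy the conditions:
19
17 + 1 + 1
15 + 3 + 1
13 + 5 + 1
13 + 3 + 3
11 + 7 + 1
11 + 5 + 3
11 + 3 + 3 + 1 + 1
9 + 9 + 1
9 + 7 + 3
9 + 5 + 5
9 + 5 + 3 + 1 + 1
7 + 7 + 5
7 + 7 + 3 + 1 + 1
7 + 5 + 5 + 1 + 1
7 + 5 + 3 + 3 + 1

16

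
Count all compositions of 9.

256

There are 8 gaps and each independently is a cut or not, giving 2^8 = 256.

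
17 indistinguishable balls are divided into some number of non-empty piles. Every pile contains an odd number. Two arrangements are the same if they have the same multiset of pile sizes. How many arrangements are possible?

38

A partial list (first 12 by largest part):
17
1+1+15
1+3+13
1+1+1+1+13
1+5+11
3+3+11
1+1+1+3+11
1+1+1+1+1+1+11
1+7+9
3+5+9
1+1+1+5+9
1+1+3+3+9
…and 26 more, for 38 total.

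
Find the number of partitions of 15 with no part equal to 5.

Direct enumeration gives 134 partitions.

134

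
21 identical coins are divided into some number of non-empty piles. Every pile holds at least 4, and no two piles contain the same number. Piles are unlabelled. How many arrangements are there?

15

The partitions of 21 that satisfy the conditions:
21
17 + 4
16 + 5
15 + 6
14 + 7
13 + 8
12 + 9
12 + 5 + 4
11 + 10
11 + 6 + 4
10 + 7 + 4
10 + 6 + 5
9 + 8 + 4
9 + 7 + 5
8 + 7 + 6
Counting gives 15.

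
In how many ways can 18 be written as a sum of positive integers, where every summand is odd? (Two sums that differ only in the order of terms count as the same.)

46

A partial list (first 12 by largest part):
1, 17
3, 15
1, 1, 1, 15
5, 13
1, 1, 3, 13
1, 1, 1, 1, 1, 13
7, 11
1, 1, 5, 11
1, 3, 3, 11
1, 1, 1, 1, 3, 11
1, 1, 1, 1, 1, 1, 1, 11
9, 9
…and 34 more, for 46 total.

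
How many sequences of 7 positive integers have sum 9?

By stars and bars with positive parts, the count is C(8,6) = 28.

28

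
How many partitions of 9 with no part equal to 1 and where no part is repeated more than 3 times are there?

They are:
9
7, 2
6, 3
5, 4
5, 2, 2
4, 3, 2
3, 3, 3
3, 2, 2, 2

8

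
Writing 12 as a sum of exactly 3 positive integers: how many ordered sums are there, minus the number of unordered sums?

Ordered (compositions into 3 parts): C(11,2) = 55.
Partitions of 12 into exactly 3 parts: 12.
Difference: 55 − 12 = 43.

43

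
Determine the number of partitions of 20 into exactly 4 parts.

64

A partial list (first 12 by largest part):
17, 1, 1, 1
16, 2, 1, 1
15, 3, 1, 1
15, 2, 2, 1
14, 4, 1, 1
14, 3, 2, 1
14, 2, 2, 2
13, 5, 1, 1
13, 4, 2, 1
13, 3, 3, 1
13, 3, 2, 2
12, 6, 1, 1
…and 52 more, for 64 total.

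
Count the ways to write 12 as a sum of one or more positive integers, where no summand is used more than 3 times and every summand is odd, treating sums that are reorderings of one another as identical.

8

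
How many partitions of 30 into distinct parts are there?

There are 296 such partitions.

296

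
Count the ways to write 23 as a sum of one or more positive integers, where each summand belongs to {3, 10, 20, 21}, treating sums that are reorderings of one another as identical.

The partitions of 23 that satisfy the conditions:
20, 3
10, 10, 3

2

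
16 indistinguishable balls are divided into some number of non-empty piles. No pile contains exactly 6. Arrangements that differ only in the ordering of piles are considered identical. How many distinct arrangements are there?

189

Enumerating by decreasing first part gives 189 partitions in all.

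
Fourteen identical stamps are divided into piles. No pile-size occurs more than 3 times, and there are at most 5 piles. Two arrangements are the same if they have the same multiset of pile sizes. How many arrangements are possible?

A partial list (first 12 by largest part):
14
13, 1
12, 2
12, 1, 1
11, 3
11, 2, 1
11, 1, 1, 1
10, 4
10, 3, 1
10, 2, 2
10, 2, 1, 1
9, 5
…and 55 more, for 67 total.

67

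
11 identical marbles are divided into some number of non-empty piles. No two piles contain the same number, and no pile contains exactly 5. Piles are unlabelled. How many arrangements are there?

9

Enumerating:
11
10 + 1
9 + 2
8 + 3
8 + 2 + 1
7 + 4
7 + 3 + 1
6 + 4 + 1
6 + 3 + 2
That's 9 in total.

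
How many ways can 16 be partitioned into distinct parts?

32

There are too many to list fully; the first 12 (by largest part) are:
16
1 + 15
2 + 14
3 + 13
1 + 2 + 13
4 + 12
1 + 3 + 12
5 + 11
1 + 4 + 11
2 + 3 + 11
6 + 10
1 + 5 + 10
…and 20 more, for 32 total.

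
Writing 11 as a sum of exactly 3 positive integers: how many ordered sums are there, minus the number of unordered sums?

Compositions: C(10,2) = 45.
Unordered (partitions into 3 parts): 10.
Difference: 45 − 10 = 35.

35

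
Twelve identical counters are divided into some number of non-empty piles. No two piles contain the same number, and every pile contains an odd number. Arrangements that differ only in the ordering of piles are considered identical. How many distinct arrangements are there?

3

They are:
11 + 1
9 + 3
7 + 5
Counting gives 3.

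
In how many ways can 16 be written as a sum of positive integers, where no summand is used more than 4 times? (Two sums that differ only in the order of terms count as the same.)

There are 164 such partitions.

164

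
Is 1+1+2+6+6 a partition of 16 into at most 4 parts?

No

The parts sum to 16, and the condition 'there are at most 4 summands' is violated.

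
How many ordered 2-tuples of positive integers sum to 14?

13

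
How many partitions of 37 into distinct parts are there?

Systematic enumeration (by largest part, then next-largest, …) yields 760.

760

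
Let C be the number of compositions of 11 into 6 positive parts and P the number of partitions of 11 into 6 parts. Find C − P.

245

Ordered (compositions into 6 parts): C(10,5) = 252.
Unordered (partitions into 6 parts): 7.
Difference: 252 − 7 = 245.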